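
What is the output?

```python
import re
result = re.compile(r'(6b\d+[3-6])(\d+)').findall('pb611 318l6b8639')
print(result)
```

This matches the literal '6b', then one or more of a digit, then a character in [3-6] (captured); then one or more of a digit (captured).
Walking the string: at [10:16] match '6b8639', groups = ('6b863', '9').
With 2 capturing groups, `findall` returns a 2-tuple per match.

[('6b863', '9')]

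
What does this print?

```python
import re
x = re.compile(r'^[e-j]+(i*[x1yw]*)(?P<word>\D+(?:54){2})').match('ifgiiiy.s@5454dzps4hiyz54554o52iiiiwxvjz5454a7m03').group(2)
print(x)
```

.s@5454

The pattern matches anchored at the start of the string; then one or more of a character in [e-j]; then zero or more of a literal 'i', then zero or more of one of [x1yw] (captured); then one or more of a non-digit, then the literal '54' repeated 2 times (captured as 'word').
`re.match` won't scan ahead — the pattern has to work from the very first character.
The match spans [0:14] → 'ifgiiiy.s@5454'.
Captured: group 1 = 'y', group 2 = '.s@5454'.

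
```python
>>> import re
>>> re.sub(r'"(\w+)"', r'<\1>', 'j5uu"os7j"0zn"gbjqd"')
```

Each match is replaced using the text its own group 1 captured.

'j5uu<os7j>0zn<gbjqd>'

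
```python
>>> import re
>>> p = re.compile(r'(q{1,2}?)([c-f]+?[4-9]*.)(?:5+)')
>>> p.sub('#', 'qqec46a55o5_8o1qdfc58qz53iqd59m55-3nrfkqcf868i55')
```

This matches 1 to 2 of a literal 'q' (lazy) (captured); then one or more of a character in [c-f] (lazy), then zero or more of a character in [4-9], then any character (captured); then one or more of a literal '5' (non-capturing group).
Matches: at [0:9] → 'qqec46a55'; at [15:20] → 'qdfc5'; at [26:33] → 'qd59m55'; at [39:48] → 'qcf868i55'.
Each match is replaced by '#'.

'#o5_8o1#8qz53i#-3nrfk#'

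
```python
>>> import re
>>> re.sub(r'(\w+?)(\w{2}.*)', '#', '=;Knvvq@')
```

Every occurrence is swapped for '#'.

'=;#'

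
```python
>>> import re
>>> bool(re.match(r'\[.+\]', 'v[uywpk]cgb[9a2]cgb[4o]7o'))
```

False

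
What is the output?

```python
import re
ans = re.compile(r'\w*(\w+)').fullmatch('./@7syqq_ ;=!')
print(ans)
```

None

This matches zero or more of a word character; then one or more of a word character (captured).
`fullmatch` succeeds only if the pattern covers the string from start to end.
Here the pattern can't cover the whole string, so the call returns None.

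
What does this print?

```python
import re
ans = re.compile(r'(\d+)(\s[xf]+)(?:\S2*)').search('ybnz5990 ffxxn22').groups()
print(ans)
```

('5990', ' ffxx')

The pattern matches one or more of a digit (captured); then whitespace, then one or more of one of [xf] (captured); then a non-whitespace character, then zero or more of a literal '2' (non-capturing group).
`search` walks the string left to right and returns the first match it finds.
The match spans [4:16] → '5990 ffxxn22'.
Captured: group 1 = '5990', group 2 = ' ffxx'.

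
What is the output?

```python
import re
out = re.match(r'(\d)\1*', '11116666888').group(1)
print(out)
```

1

`\1` is not a pattern — it's the concrete string captured by group 1, re-applied verbatim.
`re.match` only tries the pattern at the start of the string.
The match spans [0:4] → '1111'.
Captured: group 1 = '1'.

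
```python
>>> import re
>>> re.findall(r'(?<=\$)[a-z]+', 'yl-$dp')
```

['dp']

The lookaround is zero-width — it requires the adjacent text to match without consuming it, so the asserted text isn't part of the match.
Scanning left to right: at [4:6] → 'dp'.
No capturing groups, so `findall` returns the 1 full match string.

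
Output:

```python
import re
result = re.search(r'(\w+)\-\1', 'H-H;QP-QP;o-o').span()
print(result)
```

A backreference is literal: `\1` must see the identical characters the first group matched.
`search` walks the string left to right and returns the first match it finds.
The match spans [0:3] → 'H-H'.
Captured: group 1 = 'H'.

(0, 3)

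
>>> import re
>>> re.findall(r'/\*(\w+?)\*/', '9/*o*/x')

One capturing group, so `findall` returns just the captured substring from the one match — 1 in all.

['o']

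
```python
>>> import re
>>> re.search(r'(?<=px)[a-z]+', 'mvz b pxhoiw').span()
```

(8, 12)

Because the assertion is zero-width, the text it checks is not consumed and won't appear in the result.
The match spans [8:12] → 'hoiw'.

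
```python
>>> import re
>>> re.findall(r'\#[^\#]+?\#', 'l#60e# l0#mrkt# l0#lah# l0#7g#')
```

['#60e#', '#mrkt#', '#lah#', '#7g#']

With no groups in the pattern, `findall` gives back each whole match — 4 here.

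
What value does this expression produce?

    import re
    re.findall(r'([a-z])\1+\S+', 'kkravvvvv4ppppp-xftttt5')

['k']

`\1` is not a pattern — it's the concrete string captured by group 1, re-applied verbatim.
Scanning left to right: at [0:23] match 'kkravvvvv4ppppp-xftttt5', group 1 = 'k'.
One capturing group, so `findall` returns just the captured substring from the one match — 1 in all.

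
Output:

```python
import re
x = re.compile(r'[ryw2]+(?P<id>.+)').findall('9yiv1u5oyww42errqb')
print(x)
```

This matches one or more of one of [ryw2]; then one or more of any character (captured as 'id').
Scanning left to right: at [1:18] match 'yiv1u5oyww42errqb', group 1 = 'iv1u5oyww42errqb'.
With a single group, `findall` returns only what that group captured — 1 item.

['iv1u5oyww42errqb']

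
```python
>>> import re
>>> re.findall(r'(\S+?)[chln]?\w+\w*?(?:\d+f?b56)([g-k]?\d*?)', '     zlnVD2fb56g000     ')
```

[('z', 'g')]

Because the quantifier is non-greedy, it stops expanding at the earliest point where the rest of the pattern can succeed.
`findall` packs the 2 group values into a tuple for every match.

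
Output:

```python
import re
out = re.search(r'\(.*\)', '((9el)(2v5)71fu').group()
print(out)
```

((9el)(2v5)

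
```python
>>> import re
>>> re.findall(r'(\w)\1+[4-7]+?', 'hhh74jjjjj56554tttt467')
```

A backreference is literal: `\1` must see the identical characters the first group matched.
Scanning left to right: at [0:4] match 'hhh7', group 1 = 'h'; at [5:11] match 'jjjjj5', group 1 = 'j'; at [12:15] match '554', group 1 = '5'; at [15:20] match 'tttt4', group 1 = 't'.
With a single group, `findall` returns only what that group captured — 4 items.

['h', 'j', '5', 't']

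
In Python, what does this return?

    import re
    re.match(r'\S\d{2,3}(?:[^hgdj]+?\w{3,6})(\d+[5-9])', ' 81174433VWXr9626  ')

None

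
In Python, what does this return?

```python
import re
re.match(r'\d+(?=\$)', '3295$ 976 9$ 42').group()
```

The lookaround is zero-width — it requires the adjacent text to match without consuming it, so the asserted text isn't part of the match.
`re.match` won't scan ahead — the pattern has to work from the very first character.
The match spans [0:4] → '3295'.

'3295'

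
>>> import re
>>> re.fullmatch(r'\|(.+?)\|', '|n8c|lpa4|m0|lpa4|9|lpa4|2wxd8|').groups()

('n8c|lpa4|m0|lpa4|9|lpa4|2wxd8',)

`fullmatch` succeeds only if the pattern covers the string from start to end.
The match spans [0:31] → '|n8c|lpa4|m0|lpa4|9|lpa4|2wxd8|'.
Captured: group 1 = 'n8c|lpa4|m0|lpa4|9|lpa4|2wxd8'.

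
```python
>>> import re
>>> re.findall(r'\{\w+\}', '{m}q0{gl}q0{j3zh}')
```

['{m}', '{gl}', '{j3zh}']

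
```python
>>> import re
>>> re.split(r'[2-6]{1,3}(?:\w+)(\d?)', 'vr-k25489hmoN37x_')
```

['vr-k', '', '']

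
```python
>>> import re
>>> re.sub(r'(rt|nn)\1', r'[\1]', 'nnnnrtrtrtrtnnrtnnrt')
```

The backreference `\1` re-matches whatever the first group consumed, character for character.
Each match is replaced using the text its own group 1 captured.

'[nn][rt][rt]nnrtnnrt'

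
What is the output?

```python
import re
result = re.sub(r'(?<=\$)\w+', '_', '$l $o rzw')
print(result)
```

$_ $_ rzw

The positive lookaround only admits positions where the adjacent text matches; those characters stay outside the span.
Matches: at [1:2] → 'l'; at [4:5] → 'o'.
Each match is replaced by '_'.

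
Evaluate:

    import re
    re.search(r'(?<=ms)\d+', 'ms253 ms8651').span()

Because the assertion is zero-width, the text it checks is not consumed and won't appear in the result.
The match spans [2:5] → '253'.

(2, 5)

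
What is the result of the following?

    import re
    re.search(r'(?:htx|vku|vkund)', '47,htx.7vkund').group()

The match spans [3:6] → 'htx'.

'htx'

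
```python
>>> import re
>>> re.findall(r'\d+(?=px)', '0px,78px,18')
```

['0', '78']

Because the assertion is zero-width, the text it checks is not consumed and won't appear in the result.
Scanning left to right: at [0:1] → '0'; at [4:6] → '78'.
No capturing groups, so `findall` returns the 2 full match strings.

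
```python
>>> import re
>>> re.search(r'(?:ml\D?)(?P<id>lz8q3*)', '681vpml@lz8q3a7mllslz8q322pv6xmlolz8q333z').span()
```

Pattern: the literal 'ml', then optionally a non-digit (non-capturing group); then the literal 'lz', then the literal '8q', then zero or more of a literal '3' (captured as 'id').
Unlike `match`, `search` isn't anchored — it looks for the pattern anywhere in the string.
The match spans [5:13] → 'ml@lz8q3'.
Captured: group 1 = 'lz8q3'.

(5, 13)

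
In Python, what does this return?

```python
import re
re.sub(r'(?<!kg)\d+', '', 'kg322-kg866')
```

'kg3-kg8'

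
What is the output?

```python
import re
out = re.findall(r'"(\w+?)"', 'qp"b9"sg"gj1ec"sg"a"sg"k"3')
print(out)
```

Scanning left to right: at [2:6] match '"b9"', group 1 = 'b9'; at [8:15] match '"gj1ec"', group 1 = 'gj1ec'; at [17:20] match '"a"', group 1 = 'a'; at [22:25] match '"k"', group 1 = 'k'.
Because there's exactly one group, `findall` drops the full match and keeps group 1 from each hit.

['b9', 'gj1ec', 'a', 'k']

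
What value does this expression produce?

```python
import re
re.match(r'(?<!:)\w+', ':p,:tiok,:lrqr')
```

None

With `match`, the pattern is implicitly anchored at the beginning.
Here the string doesn't start with a match, so the call returns None.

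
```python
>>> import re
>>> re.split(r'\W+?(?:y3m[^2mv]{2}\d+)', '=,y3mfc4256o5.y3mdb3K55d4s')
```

['', 'o5', 'K55d4s']

Pattern: one or more of a non-word character (lazy); then the literal 'y3m', then exactly 2 of any character except [2mv], then one or more of a digit (non-capturing group).
Matches to split on: at [0:11] → '=,y3mfc4256'; at [13:20] → '.y3mdb3'.
Each match becomes a cut point; 3 segments remain.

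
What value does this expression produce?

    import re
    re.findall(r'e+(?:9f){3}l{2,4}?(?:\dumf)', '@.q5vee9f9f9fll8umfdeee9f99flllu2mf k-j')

['ee9f9f9fll8umf']

This matches one or more of a literal 'e', then the literal '9f' repeated 3 times, then 2 to 4 of the literal 'l' (lazy); then a digit, then the literal 'umf' (non-capturing group).
Walking the string: at [5:19] → 'ee9f9f9fll8umf'.
Since nothing is captured, `findall` lists the 1 matched substring directly.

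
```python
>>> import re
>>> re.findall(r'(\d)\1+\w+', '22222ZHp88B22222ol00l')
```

`\1` has to match the exact text group 1 already captured.
Matches: at [0:21] match '22222ZHp88B22222ol00l', group 1 = '2'.
One capturing group, so `findall` returns just the captured substring from the one match — 1 in all.

['2']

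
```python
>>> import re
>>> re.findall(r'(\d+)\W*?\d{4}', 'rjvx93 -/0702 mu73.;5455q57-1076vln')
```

The pattern matches one or more of a digit (captured); then zero or more of a non-word character (lazy), then exactly 4 of a digit.
Because there's exactly one group, `findall` drops the full match and keeps group 1 from each hit.

['93', '73', '57']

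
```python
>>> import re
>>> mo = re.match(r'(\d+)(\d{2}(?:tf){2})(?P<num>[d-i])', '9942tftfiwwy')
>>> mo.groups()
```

('99', '42tftf', 'i')

The match spans [0:9] → '9942tftfi'.
Captured: group 1 = '99', group 2 = '42tftf', group 3 = 'i'.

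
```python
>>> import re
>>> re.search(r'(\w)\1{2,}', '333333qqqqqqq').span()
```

`\1` is not a pattern — it's the concrete string captured by group 1, re-applied verbatim.
`re.search` tries every starting position until one works.
The match spans [0:6] → '333333'.
Captured: group 1 = '3'.

(0, 6)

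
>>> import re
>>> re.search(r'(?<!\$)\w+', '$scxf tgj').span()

(2, 5)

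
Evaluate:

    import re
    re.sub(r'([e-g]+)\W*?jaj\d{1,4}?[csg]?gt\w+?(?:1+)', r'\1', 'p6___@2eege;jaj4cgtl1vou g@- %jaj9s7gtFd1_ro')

The pattern matches one or more of a character in [e-g] (captured); then zero or more of a non-word character (lazy), then the literal 'jaj', then 1 to 4 of a digit (lazy); then optionally one of [csg], then the literal 'gt', then one or more of a word character (lazy); then one or more of a literal '1' (non-capturing group).
Matches: at [7:21] → 'eege;jaj4cgtl1'.
Each match is replaced using the text its own group 1 captured.

'p6___@2eegevou g@- %jaj9s7gtFd1_ro'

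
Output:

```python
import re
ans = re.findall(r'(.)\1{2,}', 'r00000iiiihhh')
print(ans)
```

['0', 'i', 'h']

The backreference `\1` re-matches whatever the first group consumed, character for character.
Matches: at [1:6] match '00000', group 1 = '0'; at [6:10] match 'iiii', group 1 = 'i'; at [10:13] match 'hhh', group 1 = 'h'.
`findall` collects group 1 from each match (3 total).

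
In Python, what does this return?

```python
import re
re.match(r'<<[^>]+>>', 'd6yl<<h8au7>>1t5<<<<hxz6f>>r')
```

None

`re.match` only tries the pattern at the start of the string.
Here position 0 doesn't satisfy it, so the call returns None.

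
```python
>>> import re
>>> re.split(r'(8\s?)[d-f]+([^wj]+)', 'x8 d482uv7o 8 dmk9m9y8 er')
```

Pattern: the literal '8', then optionally whitespace (captured); then one or more of a character in [d-f]; then one or more of any character except [wj] (captured).
With a capturing group present, the delimiter's captured portion is kept in the result list.

['x', '8 ', '482uv7o 8 dmk9m9y8 er', '']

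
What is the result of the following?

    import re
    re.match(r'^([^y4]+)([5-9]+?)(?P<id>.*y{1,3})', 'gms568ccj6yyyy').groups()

('gms568ccj', '6', 'yyyy')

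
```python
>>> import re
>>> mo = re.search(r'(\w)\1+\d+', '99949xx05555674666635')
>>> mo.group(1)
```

`\1` has to match the exact text group 1 already captured.
Unlike `match`, `search` isn't anchored — it looks for the pattern anywhere in the string.
The match spans [0:5] → '99949'.
Captured: group 1 = '9'.

'9'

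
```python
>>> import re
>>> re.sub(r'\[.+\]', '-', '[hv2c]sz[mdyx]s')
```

'-s'

Every occurrence is swapped for '-'.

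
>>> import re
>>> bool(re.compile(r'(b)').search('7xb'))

True

Pattern: a literal 'b' (captured).
The match spans [2:3] → 'b'.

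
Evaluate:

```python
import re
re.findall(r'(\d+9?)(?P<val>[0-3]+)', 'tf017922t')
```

Pattern: one or more of a digit, then optionally a literal '9' (captured); then one or more of a character in [0-3] (captured as 'val').
Walking the string: at [2:8] match '017922', groups = ('01792', '2').
With 2 capturing groups, `findall` returns a 2-tuple per match.

[('01792', '2')]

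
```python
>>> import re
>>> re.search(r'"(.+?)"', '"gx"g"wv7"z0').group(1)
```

The match spans [0:4] → '"gx"'.
Captured: group 1 = 'gx'.

'gx'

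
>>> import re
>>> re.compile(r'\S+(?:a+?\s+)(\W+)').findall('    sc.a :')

[':']

Pattern: one or more of a non-whitespace character; then one or more of the literal 'a' (lazy), then one or more of whitespace (non-capturing group); then one or more of a non-word character (captured).
Matches: at [4:10] match 'sc.a :', group 1 = ':'.
Because there's exactly one group, `findall` drops the full match and keeps group 1 from the one hit.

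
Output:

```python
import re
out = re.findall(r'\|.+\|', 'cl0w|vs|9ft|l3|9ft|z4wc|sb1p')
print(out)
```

['|vs|9ft|l3|9ft|z4wc|']

No capturing groups, so `findall` returns the 1 full match string.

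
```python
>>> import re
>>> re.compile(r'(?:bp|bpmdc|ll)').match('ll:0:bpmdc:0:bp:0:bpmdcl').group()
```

`re.match` only tries the pattern at the start of the string.
The match spans [0:2] → 'll'.

'll'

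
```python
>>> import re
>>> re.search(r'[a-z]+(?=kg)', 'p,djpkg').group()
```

'djp'

Because the assertion is zero-width, the text it checks is not consumed and won't appear in the result.
`re.search` scans for the first position where the pattern succeeds.
The match spans [2:5] → 'djp'.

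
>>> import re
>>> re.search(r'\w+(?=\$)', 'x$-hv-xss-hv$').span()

(0, 1)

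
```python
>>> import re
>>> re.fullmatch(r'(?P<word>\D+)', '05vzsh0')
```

For `fullmatch`, every character of the input must be accounted for by the pattern.
Here the pattern can't cover the whole string, so the call returns None.

None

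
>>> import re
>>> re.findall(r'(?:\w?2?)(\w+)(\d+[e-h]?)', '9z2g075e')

[('z2g07', '5e')]

The pattern matches optionally a word character, then optionally the literal '2' (non-capturing group); then one or more of a word character (captured); then one or more of a digit, then optionally a character in [e-h] (captured).
With 2 capturing groups, `findall` returns a 2-tuple per match.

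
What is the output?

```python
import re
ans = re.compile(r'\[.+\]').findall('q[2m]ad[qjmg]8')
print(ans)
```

Scanning left to right: at [1:13] → '[2m]ad[qjmg]'.
Since nothing is captured, `findall` lists the 1 matched substring directly.

['[2m]ad[qjmg]']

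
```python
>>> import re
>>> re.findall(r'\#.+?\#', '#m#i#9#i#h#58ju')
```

A non-greedy quantifier consumes as few characters as it can — just enough that the remainder of the pattern still matches from where it stops; whatever follows it matches normally.
With no groups in the pattern, `findall` gives back each whole match — 3 here.

['#m#', '#9#', '#h#']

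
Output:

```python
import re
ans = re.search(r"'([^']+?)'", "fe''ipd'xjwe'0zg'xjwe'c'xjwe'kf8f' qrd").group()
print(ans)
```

The match spans [3:8] → "'ipd'".

'ipd'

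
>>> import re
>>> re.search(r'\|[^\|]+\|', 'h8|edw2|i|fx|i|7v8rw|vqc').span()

(2, 8)

`re.search` scans for the first position where the pattern succeeds.
The match spans [2:8] → '|edw2|'.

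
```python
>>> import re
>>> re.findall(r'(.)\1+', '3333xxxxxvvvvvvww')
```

['3', 'x', 'v', 'w']

A backreference is literal: `\1` must see the identical characters the first group matched.
One capturing group, so `findall` returns just the captured substring from each match — 4 in all.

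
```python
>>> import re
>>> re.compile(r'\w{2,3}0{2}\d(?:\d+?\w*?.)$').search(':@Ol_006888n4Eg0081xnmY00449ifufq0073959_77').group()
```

Pattern: 2 to 3 of a word character, then exactly 2 of a literal '0', then a digit; then one or more of a digit (lazy), then zero or more of a word character (lazy), then any character (non-capturing group); then anchored at the end.
Unlike `match`, `search` isn't anchored — it looks for the pattern anywhere in the string.
The match spans [2:43] → 'Ol_006888n4Eg0081xnmY00449ifufq0073959_77'.

'Ol_006888n4Eg0081xnmY00449ifufq0073959_77'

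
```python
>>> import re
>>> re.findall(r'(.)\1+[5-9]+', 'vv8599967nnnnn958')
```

['v', 'n']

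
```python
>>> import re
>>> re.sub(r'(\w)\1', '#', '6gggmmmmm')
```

The backreference `\1` re-matches whatever the first group consumed, character for character.
Every occurrence is swapped for '#'.

'6#g##m'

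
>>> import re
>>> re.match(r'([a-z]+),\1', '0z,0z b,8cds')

None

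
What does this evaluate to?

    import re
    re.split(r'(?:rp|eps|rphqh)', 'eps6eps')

Matches to split on: at [0:3] → 'eps'; at [4:7] → 'eps'.
`split` removes every match and returns the 3 fragments in between.

['', '6', '']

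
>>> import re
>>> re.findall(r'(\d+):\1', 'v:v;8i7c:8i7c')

[]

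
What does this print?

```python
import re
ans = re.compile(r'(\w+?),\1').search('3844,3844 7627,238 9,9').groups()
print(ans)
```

`\1` is not a pattern — it's the concrete string captured by group 1, re-applied verbatim.
Unlike `match`, `search` isn't anchored — it looks for the pattern anywhere in the string.
The match spans [0:9] → '3844,3844'.
Captured: group 1 = '3844'.

('3844',)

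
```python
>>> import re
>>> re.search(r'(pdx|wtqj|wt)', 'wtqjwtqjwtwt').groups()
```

('wtqj',)

The regex engine tests alternatives in the order written; an earlier branch that matches wins even if a later one would match more.
`search` walks the string left to right and returns the first match it finds.
The match spans [0:4] → 'wtqj'.
Captured: group 1 = 'wtqj'.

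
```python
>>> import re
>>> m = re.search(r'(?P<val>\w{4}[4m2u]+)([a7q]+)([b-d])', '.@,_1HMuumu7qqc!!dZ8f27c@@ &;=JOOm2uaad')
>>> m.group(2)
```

Pattern: exactly 4 of a word character, then one or more of one of [4m2u] (captured as 'val'); then one or more of one of [a7q] (captured); then a character in [b-d] (captured).
Unlike `match`, `search` isn't anchored — it looks for the pattern anywhere in the string.
The match spans [3:15] → '_1HMuumu7qqc'.
Captured: group 1 = '_1HMuumu', group 2 = '7qq', group 3 = 'c'.

'7qq'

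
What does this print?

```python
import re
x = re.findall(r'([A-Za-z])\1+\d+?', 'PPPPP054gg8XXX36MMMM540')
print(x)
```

['P', 'g', 'X', 'M']

After group 1 captures some text, `\1` only succeeds where that same text appears again.
Matches: at [0:6] match 'PPPPP0', group 1 = 'P'; at [8:11] match 'gg8', group 1 = 'g'; at [11:15] match 'XXX3', group 1 = 'X'; at [16:21] match 'MMMM5', group 1 = 'M'.
`findall` collects group 1 from each match (4 total).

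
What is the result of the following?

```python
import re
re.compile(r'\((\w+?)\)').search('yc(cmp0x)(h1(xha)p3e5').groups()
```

The match spans [2:9] → '(cmp0x)'.
Captured: group 1 = 'cmp0x'.

('cmp0x',)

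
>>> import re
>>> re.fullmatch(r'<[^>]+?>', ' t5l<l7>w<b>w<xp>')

`re.fullmatch` requires the pattern to consume the entire string.
Here the pattern can't cover the whole string, so the call returns None.

None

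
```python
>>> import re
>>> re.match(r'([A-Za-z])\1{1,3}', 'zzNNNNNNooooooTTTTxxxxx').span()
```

(0, 2)

`match` is anchored at position 0; if the pattern doesn't fit there, it returns None.
The match spans [0:2] → 'zz'.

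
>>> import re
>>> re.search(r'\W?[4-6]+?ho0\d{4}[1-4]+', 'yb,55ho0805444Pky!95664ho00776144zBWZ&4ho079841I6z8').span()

Pattern: optionally a non-word character, then one or more of a character in [4-6] (lazy), then the literal 'ho0'; then exactly 4 of a digit; then one or more of a character in [1-4].
Unlike `match`, `search` isn't anchored — it looks for the pattern anywhere in the string.
The match spans [2:14] → ',55ho0805444'.

(2, 14)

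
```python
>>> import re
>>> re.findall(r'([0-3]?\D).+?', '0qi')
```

['0q']

This matches optionally a character in [0-3], then a non-digit (captured); then one or more of any character (lazy).
One capturing group, so `findall` returns just the captured substring from the one match — 1 in all.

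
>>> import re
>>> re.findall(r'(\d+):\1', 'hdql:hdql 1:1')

['1']

`\1` has to match the exact text group 1 already captured.
One capturing group, so `findall` returns just the captured substring from the one match — 1 in all.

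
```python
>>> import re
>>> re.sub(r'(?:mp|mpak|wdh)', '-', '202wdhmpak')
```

'202--ak'

`|` is ordered: at each position the engine commits to the first alternative that works.
`sub` substitutes '-' at each match site.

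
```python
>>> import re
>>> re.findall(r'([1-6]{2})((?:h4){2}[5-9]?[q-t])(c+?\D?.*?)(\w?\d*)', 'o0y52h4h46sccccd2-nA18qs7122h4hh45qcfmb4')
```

[('52', 'h4h46s', 'cc', 'c')]

This matches exactly 2 of a character in [1-6] (captured); then the literal 'h4' repeated 2 times, then optionally a character in [5-9], then a character in [q-t] (captured); then one or more of a literal 'c' (lazy), then optionally a non-digit, then zero or more of any character (lazy) (captured); then optionally a word character, then zero or more of a digit (captured).
Because the quantifier is non-greedy, it stops expanding at the earliest point where the rest of the pattern can succeed.
Scanning left to right: at [3:14] match '52h4h46sccc', groups = ('52', 'h4h46s', 'cc', 'c').
`findall` packs the 4 group values into a tuple for every match.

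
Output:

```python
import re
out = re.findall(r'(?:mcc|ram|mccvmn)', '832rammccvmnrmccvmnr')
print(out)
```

Branches in `(...|...)` are attempted left-to-right; the first branch that allows the whole pattern to succeed is taken.
Scanning left to right: at [3:6] → 'ram'; at [6:9] → 'mcc'; at [13:16] → 'mcc'.
`findall` yields the raw match text (3 of them) because the pattern has no groups.

['ram', 'mcc', 'mcc']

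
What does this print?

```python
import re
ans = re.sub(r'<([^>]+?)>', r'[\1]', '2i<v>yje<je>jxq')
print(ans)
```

2i[v]yje[je]jxq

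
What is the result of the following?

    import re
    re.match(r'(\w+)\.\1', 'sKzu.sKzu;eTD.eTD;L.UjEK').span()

(0, 9)

After group 1 captures some text, `\1` only succeeds where that same text appears again.
`re.match` only tries the pattern at the start of the string.
The match spans [0:9] → 'sKzu.sKzu'.
Captured: group 1 = 'sKzu'.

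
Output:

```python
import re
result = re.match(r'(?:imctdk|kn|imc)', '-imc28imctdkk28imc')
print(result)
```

None

`match` is anchored at position 0; if the pattern doesn't fit there, it returns None.
Here the pattern fails at index 0, so the call returns None.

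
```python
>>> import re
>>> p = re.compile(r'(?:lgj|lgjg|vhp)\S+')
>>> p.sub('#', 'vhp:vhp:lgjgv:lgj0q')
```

'#'

Each match is replaced by '#'.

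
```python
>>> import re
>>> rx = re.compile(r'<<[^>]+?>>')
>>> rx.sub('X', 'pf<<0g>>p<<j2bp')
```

Matches: at [2:8] → '<<0g>>'.
`sub` substitutes 'X' at each match site.

'pfXp<<j2bp'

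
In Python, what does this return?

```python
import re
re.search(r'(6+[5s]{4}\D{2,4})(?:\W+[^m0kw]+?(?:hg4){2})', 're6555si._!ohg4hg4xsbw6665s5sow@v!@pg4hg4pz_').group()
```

Pattern: one or more of a literal '6', then exactly 4 of one of [5s], then 2 to 4 of a non-digit (captured); then one or more of a non-word character, then one or more of any character except [m0kw] (lazy), then the literal 'hg4' repeated 2 times (non-capturing group).
The match spans [2:18] → '6555si._!ohg4hg4'.

'6555si._!ohg4hg4'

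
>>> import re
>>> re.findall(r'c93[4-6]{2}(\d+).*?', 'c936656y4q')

['56']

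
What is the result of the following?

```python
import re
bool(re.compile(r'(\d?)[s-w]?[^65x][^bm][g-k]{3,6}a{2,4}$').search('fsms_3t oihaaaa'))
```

Pattern: optionally a digit (captured); then optionally a character in [s-w], then any character except [65x], then any character except [bm]; then 3 to 6 of a character in [g-k], then 2 to 4 of the literal 'a'; then anchored at the end.
`re.search` tries every starting position until one works.
Here the pattern never matches, so the call returns None, and `bool(None)` is False.

False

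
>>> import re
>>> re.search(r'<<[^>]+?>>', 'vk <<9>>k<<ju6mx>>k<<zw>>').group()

The match spans [3:8] → '<<9>>'.

'<<9>>'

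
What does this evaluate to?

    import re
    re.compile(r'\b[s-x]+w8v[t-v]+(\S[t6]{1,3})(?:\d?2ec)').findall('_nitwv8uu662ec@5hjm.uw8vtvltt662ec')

['ltt6']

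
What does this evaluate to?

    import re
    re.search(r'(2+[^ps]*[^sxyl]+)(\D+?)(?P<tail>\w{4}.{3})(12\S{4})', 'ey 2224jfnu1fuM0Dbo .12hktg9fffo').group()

This matches one or more of a literal '2', then zero or more of any character except [ps], then one or more of any character except [sxyl] (captured); then one or more of a non-digit (lazy) (captured); then exactly 4 of a word character, then exactly 3 of any character (captured as 'tail'); then the literal '12', then exactly 4 of a non-whitespace character (captured).
The match spans [3:27] → '2224jfnu1fuM0Dbo .12hktg'.

'2224jfnu1fuM0Dbo .12hktg'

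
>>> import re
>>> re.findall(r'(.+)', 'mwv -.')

['mwv -.']

The pattern matches one or more of any character (captured).
Walking the string: at [0:6] match 'mwv -.', group 1 = 'mwv -.'.
One capturing group, so `findall` returns just the captured substring from the one match — 1 in all.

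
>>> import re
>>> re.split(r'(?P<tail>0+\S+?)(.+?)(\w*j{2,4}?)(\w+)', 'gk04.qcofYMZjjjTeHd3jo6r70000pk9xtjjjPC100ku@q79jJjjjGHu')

['gk', '04', '.', 'qcofYMZjjjTeHd3jo6r70000pk9xtjjj', 'PC100ku', '@q79jJjjjGHu']

The `?` after the quantifier makes it lazy — it takes as little as possible before letting the rest of the pattern try.
Because the pattern has a capturing group, `split` also inserts each captured text between the pieces.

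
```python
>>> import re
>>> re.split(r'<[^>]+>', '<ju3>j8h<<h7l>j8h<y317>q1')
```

['', 'j8h', 'j8h', 'q1']

Matches to split on: at [0:5] → '<ju3>'; at [8:14] → '<<h7l>'; at [17:23] → '<y317>'.
Each match becomes a cut point; 4 segments remain.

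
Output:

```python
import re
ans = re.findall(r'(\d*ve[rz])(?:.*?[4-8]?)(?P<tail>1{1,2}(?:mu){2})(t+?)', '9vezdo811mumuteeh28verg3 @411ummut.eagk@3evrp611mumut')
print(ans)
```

[('9vez', '11mumu', 't'), ('28ver', '11mumu', 't')]

Pattern: zero or more of a digit, then the literal 've', then one of [rz] (captured); then zero or more of any character (lazy), then optionally a character in [4-8] (non-capturing group); then 1 to 2 of the literal '1', then the literal 'mu' repeated 2 times (captured as 'tail'); then one or more of a literal 't' (lazy) (captured).
Scanning left to right: at [0:14] match '9vezdo811mumut', groups = ('9vez', '11mumu', 't'); at [17:53] match '28verg3 @411ummut.eagk@3evrp611mumut', groups = ('28ver', '11mumu', 't').
3 groups means each result is a tuple of 3 captured strings — 2 here.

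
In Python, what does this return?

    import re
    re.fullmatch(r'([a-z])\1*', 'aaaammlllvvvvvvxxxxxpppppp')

The backreference `\1` re-matches whatever the first group consumed, character for character.
`fullmatch` succeeds only if the pattern covers the string from start to end.
Here the string isn't matched end-to-end, so the call returns None.

None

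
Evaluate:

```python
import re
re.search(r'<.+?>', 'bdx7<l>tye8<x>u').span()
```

(4, 7)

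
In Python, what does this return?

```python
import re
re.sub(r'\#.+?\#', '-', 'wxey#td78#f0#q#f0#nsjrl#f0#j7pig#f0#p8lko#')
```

'wxey-f0-f0-f0-f0-'

A `+?`/`*?`/`{m,n}?` starts at its minimum and grows only as far as needed for what follows to match.
Each match is replaced by '-'.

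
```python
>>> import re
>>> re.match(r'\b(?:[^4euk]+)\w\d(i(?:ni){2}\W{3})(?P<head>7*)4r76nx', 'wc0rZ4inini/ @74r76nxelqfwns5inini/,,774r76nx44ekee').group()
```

'wc0rZ4inini/ @74r76nx'

Pattern: a word boundary (`\b`, zero-width); then one or more of any character except [4euk] (non-capturing group); then a word character, then a digit; then a literal 'i', then the literal 'ni' repeated 2 times, then exactly 3 of a non-word character (captured); then zero or more of a literal '7' (captured as 'head'); then the literal '4r7', then the literal '6nx'.
`re.match` won't scan ahead — the pattern has to work from the very first character.
The match spans [0:21] → 'wc0rZ4inini/ @74r76nx'.
Captured: group 1 = 'inini/ @', group 2 = '7'.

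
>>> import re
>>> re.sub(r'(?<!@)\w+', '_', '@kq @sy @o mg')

'@k_ @s_ @o _'

`(?!…)`/`(?<!…)` only lets a position through if the neighbouring text does NOT match; no characters are consumed.
Matches: at [2:3] → 'q'; at [6:7] → 'y'; at [11:13] → 'mg'.
`sub` substitutes '_' at each match site.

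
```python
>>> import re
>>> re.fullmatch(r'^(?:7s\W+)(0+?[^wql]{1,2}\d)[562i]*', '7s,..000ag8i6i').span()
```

`re.fullmatch` requires the pattern to consume the entire string.
The match spans [0:14] → '7s,..000ag8i6i'.

(0, 14)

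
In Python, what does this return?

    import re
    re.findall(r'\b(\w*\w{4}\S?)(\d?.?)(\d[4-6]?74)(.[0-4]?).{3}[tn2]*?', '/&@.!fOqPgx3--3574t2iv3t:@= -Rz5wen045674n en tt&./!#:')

[('fOqPgx3-', '-', '3574', 't2'), ('Rz5wen045', '', '674', 'n')]

The pattern matches a word boundary (`\b`, zero-width); then zero or more of a word character, then exactly 4 of a word character, then optionally a non-whitespace character (captured); then optionally a digit, then optionally any character (captured); then a digit, then optionally a character in [4-6], then the literal '74' (captured); then any character, then optionally a character in [0-4] (captured); then exactly 3 of any character, then zero or more of one of [tn2] (lazy).
Multiple groups make `findall` return tuples — one 4-tuple for each match.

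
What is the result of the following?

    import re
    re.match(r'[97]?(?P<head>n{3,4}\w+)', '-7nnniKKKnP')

Pattern: optionally one of [97]; then 3 to 4 of a literal 'n', then one or more of a word character (captured as 'head').
`match` is anchored at position 0; if the pattern doesn't fit there, it returns None.
Here the string doesn't start with a match, so the call returns None.

None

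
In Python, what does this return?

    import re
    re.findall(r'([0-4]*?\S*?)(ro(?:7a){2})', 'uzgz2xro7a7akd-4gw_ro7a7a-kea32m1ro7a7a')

[('uzgz2x', 'ro7a7a'), ('kd-4gw_', 'ro7a7a'), ('-kea32m1', 'ro7a7a')]

The `?` after the quantifier makes it lazy — it takes as little as possible before letting the rest of the pattern try.
`findall` packs the 2 group values into a tuple for every match.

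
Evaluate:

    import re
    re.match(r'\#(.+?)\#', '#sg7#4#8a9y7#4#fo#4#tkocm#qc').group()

A `+?`/`*?`/`{m,n}?` starts at its minimum and grows only as far as needed for what follows to match.
`match` is anchored at position 0; if the pattern doesn't fit there, it returns None.
The match spans [0:5] → '#sg7#'.
Captured: group 1 = 'sg7'.

'#sg7#'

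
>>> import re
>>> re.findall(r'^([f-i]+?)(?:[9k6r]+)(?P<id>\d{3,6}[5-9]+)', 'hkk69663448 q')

This matches anchored at the start of the string; then one or more of a character in [f-i] (lazy) (captured); then one or more of one of [9k6r] (non-capturing group); then 3 to 6 of a digit, then one or more of a character in [5-9] (captured as 'id').
Walking the string: at [0:11] match 'hkk69663448', groups = ('h', '3448').
`findall` packs the 2 group values into a tuple for every match.

[('h', '3448')]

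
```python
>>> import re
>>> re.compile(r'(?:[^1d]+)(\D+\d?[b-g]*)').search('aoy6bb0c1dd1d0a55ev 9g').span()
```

The pattern matches one or more of any character except [1d] (non-capturing group); then one or more of a non-digit, then optionally a digit, then zero or more of a character in [b-g] (captured).
`search` walks the string left to right and returns the first match it finds.
The match spans [0:11] → 'aoy6bb0c1dd'.
Captured: group 1 = 'c1dd'.

(0, 11)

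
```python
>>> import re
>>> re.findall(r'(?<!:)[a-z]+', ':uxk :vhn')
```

`(?!…)`/`(?<!…)` only lets a position through if the neighbouring text does NOT match; no characters are consumed.
Since nothing is captured, `findall` lists the 2 matched substrings directly.

['xk', 'hn']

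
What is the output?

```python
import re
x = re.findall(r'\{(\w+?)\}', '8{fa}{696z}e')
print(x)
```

['fa', '696z']

With a single group, `findall` returns only what that group captured — 2 items.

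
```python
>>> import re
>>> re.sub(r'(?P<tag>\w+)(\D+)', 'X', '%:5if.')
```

'%:X'

Pattern: one or more of a word character (captured as 'tag'); then one or more of a non-digit (captured).
Matches: at [2:6] → '5if.'.
`sub` substitutes 'X' at each match site.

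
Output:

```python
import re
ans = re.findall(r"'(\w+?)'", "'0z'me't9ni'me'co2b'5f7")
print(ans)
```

['0z', 't9ni', 'co2b']

With a single group, `findall` returns only what that group captured — 3 items.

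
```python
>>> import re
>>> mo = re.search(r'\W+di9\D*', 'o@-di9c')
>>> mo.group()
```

'@-di9c'

This matches one or more of a non-word character; then the literal 'di9', then zero or more of a non-digit.
The match spans [1:7] → '@-di9c'.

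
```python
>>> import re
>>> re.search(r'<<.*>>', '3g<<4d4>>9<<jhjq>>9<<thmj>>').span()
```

(2, 27)

`re.search` scans for the first position where the pattern succeeds.
The match spans [2:27] → '<<4d4>>9<<jhjq>>9<<thmj>>'.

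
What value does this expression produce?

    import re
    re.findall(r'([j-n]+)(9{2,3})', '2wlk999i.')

[('lk', '999')]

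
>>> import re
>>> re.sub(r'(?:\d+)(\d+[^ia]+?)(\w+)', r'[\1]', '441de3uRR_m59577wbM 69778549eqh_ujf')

'[1d] [9e]'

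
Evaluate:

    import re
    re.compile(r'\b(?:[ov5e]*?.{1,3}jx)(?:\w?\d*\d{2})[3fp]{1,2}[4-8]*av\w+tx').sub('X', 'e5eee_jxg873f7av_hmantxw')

'Xw'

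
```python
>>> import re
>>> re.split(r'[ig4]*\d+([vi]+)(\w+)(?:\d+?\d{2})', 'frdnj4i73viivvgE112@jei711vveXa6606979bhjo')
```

The pattern matches zero or more of one of [ig4], then one or more of a digit; then one or more of one of [vi] (captured); then one or more of a word character (captured); then one or more of a digit (lazy), then exactly 2 of a digit (non-capturing group).
`re.split` interleaves the captured-group text with the surrounding fragments.

['frdnj', 'viivv', 'gE', '@je', 'vv', 'eXa6606', 'bhjo']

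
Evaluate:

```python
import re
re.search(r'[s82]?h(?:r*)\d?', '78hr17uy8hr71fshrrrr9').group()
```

'8hr1'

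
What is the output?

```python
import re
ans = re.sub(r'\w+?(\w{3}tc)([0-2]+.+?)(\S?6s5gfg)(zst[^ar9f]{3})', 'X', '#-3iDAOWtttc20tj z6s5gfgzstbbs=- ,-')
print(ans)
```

The pattern matches one or more of a word character (lazy); then exactly 3 of a word character, then the literal 'tc' (captured); then one or more of a character in [0-2], then one or more of any character (lazy) (captured); then optionally a non-whitespace character, then the literal '6s5', then the literal 'gfg' (captured); then the literal 'zst', then exactly 3 of any character except [ar9f] (captured).
Matches: at [2:30] → '3iDAOWtttc20tj z6s5gfgzstbbs'.
`sub` substitutes 'X' at each match site.

#-X=- ,-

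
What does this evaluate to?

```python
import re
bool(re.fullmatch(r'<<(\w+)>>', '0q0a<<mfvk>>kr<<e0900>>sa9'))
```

`re.fullmatch` is like wrapping the pattern in `^…$` (in single-line mode).
Here there's no way to consume every character, so the call returns None, and `bool(None)` is False.

False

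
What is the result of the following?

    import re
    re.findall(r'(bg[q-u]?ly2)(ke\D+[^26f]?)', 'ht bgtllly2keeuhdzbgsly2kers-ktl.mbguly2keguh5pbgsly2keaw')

With 2 capturing groups, `findall` returns a 2-tuple per match.

[('bgsly2', 'kers-ktl.mbguly'), ('bgsly2', 'keaw')]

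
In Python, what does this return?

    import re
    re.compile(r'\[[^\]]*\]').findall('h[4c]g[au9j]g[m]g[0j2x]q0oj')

['[4c]', '[au9j]', '[m]', '[0j2x]']

Scanning left to right: at [1:5] → '[4c]'; at [6:12] → '[au9j]'; at [13:16] → '[m]'; at [17:23] → '[0j2x]'.
`findall` yields the raw match text (4 of them) because the pattern has no groups.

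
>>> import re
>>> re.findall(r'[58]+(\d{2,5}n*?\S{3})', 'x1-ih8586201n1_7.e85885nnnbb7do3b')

['6201n1_', '85nnn']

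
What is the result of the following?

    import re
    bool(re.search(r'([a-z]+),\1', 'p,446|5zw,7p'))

False

`\1` is not a pattern — it's the concrete string captured by group 1, re-applied verbatim.
`re.search` scans for the first position where the pattern succeeds.
Here no position works, so the call returns None, and `bool(None)` is False.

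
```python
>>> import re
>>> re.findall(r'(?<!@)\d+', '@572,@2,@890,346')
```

['72', '90', '346']

A negative assertion filters positions out without eating any characters.
Matches: at [2:4] → '72'; at [10:12] → '90'; at [13:16] → '346'.
No capturing groups, so `findall` returns the 3 full match strings.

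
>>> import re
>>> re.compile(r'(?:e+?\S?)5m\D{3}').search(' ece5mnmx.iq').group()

'e5mnmx'

The pattern matches one or more of a literal 'e' (lazy), then optionally a non-whitespace character (non-capturing group); then the literal '5m', then exactly 3 of a non-digit.
`re.search` tries every starting position until one works.
The match spans [3:9] → 'e5mnmx'.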